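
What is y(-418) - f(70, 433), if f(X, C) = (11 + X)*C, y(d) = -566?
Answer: -35639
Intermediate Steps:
f(X, C) = C*(11 + X)
y(-418) - f(70, 433) = -566 - 433*(11 + 70) = -566 - 433*81 = -566 - 1*35073 = -566 - 35073 = -35639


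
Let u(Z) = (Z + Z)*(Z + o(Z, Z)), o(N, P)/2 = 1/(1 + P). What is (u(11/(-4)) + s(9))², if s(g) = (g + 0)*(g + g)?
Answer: 105493441/3136 ≈ 33640.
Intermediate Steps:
o(N, P) = 2/(1 + P)
s(g) = 2*g² (s(g) = g*(2*g) = 2*g²)
u(Z) = 2*Z*(Z + 2/(1 + Z)) (u(Z) = (Z + Z)*(Z + 2/(1 + Z)) = (2*Z)*(Z + 2/(1 + Z)) = 2*Z*(Z + 2/(1 + Z)))
(u(11/(-4)) + s(9))² = (2*(11/(-4))*(2 + (11/(-4))*(1 + 11/(-4)))/(1 + 11/(-4)) + 2*9²)² = (2*(11*(-¼))*(2 + (11*(-¼))*(1 + 11*(-¼)))/(1 + 11*(-¼)) + 2*81)² = (2*(-11/4)*(2 - 11*(1 - 11/4)/4)/(1 - 11/4) + 162)² = (2*(-11/4)*(2 - 11/4*(-7/4))/(-7/4) + 162)² = (2*(-11/4)*(-4/7)*(2 + 77/16) + 162)² = (2*(-11/4)*(-4/7)*(109/16) + 162)² = (1199/56 + 162)² = (10271/56)² = 105493441/3136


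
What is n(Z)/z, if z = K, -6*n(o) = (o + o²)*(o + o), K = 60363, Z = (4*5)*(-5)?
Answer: 110000/20121 ≈ 5.4669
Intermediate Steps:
Z = -100 (Z = 20*(-5) = -100)
n(o) = -o*(o + o²)/3 (n(o) = -(o + o²)*(o + o)/6 = -(o + o²)*2*o/6 = -o*(o + o²)/3)
z = 60363
n(Z)/z = ((⅓)*(-100)²*(-1 - 1*(-100)))/60363 = ((⅓)*10000*(-1 + 100))*(1/60363) = ((⅓)*10000*99)*(1/60363) = 330000*(1/60363) = 110000/20121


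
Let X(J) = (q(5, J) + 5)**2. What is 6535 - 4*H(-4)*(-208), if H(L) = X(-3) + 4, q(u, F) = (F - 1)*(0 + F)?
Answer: 250311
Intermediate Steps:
q(u, F) = F*(-1 + F) (q(u, F) = (-1 + F)*F = F*(-1 + F))
X(J) = (5 + J*(-1 + J))**2 (X(J) = (J*(-1 + J) + 5)**2 = (5 + J*(-1 + J))**2)
H(L) = 293 (H(L) = (5 - 3*(-1 - 3))**2 + 4 = (5 - 3*(-4))**2 + 4 = (5 + 12)**2 + 4 = 17**2 + 4 = 289 + 4 = 293)
6535 - 4*H(-4)*(-208) = 6535 - 4*293*(-208) = 6535 - 1172*(-208) = 6535 + 243776 = 250311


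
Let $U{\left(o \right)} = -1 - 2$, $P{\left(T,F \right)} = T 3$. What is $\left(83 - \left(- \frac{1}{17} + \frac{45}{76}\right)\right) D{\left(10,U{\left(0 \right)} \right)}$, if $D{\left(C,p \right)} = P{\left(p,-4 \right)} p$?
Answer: $\frac{2876769}{1292} \approx 2226.6$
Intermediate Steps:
$P{\left(T,F \right)} = 3 T$
$U{\left(o \right)} = -3$ ($U{\left(o \right)} = -1 - 2 = -3$)
$D{\left(C,p \right)} = 3 p^{2}$ ($D{\left(C,p \right)} = 3 p p = 3 p^{2}$)
$\left(83 - \left(- \frac{1}{17} + \frac{45}{76}\right)\right) D{\left(10,U{\left(0 \right)} \right)} = \left(83 - \left(- \frac{1}{17} + \frac{45}{76}\right)\right) 3 \left(-3\right)^{2} = \left(83 - \frac{689}{1292}\right) 3 \cdot 9 = \left(83 + \left(\frac{1}{17} - \frac{45}{76}\right)\right) 27 = \left(83 - \frac{689}{1292}\right) 27 = \frac{106547}{1292} \cdot 27 = \frac{2876769}{1292}$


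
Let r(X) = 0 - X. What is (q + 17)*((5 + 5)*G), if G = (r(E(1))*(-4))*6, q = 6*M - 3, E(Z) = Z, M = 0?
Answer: 3360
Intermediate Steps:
r(X) = -X
q = -3 (q = 6*0 - 3 = 0 - 3 = -3)
G = 24 (G = (-1*1*(-4))*6 = -1*(-4)*6 = 4*6 = 24)
(q + 17)*((5 + 5)*G) = (-3 + 17)*((5 + 5)*24) = 14*(10*24) = 14*240 = 3360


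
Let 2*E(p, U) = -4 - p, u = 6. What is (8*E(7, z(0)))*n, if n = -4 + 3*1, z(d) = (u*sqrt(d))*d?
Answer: 44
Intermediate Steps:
z(d) = 6*d**(3/2) (z(d) = (6*sqrt(d))*d = 6*d**(3/2))
E(p, U) = -2 - p/2 (E(p, U) = (-4 - p)/2 = -2 - p/2)
n = -1 (n = -4 + 3 = -1)
(8*E(7, z(0)))*n = (8*(-2 - 1/2*7))*(-1) = (8*(-2 - 7/2))*(-1) = (8*(-11/2))*(-1) = -44*(-1) = 44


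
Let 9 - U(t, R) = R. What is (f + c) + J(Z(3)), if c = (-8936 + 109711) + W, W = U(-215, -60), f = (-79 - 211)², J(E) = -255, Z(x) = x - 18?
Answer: 184689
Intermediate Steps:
U(t, R) = 9 - R
Z(x) = -18 + x
f = 84100 (f = (-290)² = 84100)
W = 69 (W = 9 - 1*(-60) = 9 + 60 = 69)
c = 100844 (c = (-8936 + 109711) + 69 = 100775 + 69 = 100844)
(f + c) + J(Z(3)) = (84100 + 100844) - 255 = 184944 - 255 = 184689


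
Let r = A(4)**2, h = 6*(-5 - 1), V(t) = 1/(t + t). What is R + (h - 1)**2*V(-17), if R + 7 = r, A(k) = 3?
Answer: -1301/34 ≈ -38.265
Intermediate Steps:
V(t) = 1/(2*t)
h = -36 (h = 6*(-6) = -36)
r = 9 (r = 3**2 = 9)
R = 2 (R = -7 + 9 = 2)
R + (h - 1)**2*V(-17) = 2 + (-36 - 1)**2*((1/2)/(-17)) = 2 + (-37)**2*((1/2)*(-1/17)) = 2 + 1369*(-1/34) = 2 - 1369/34 = -1301/34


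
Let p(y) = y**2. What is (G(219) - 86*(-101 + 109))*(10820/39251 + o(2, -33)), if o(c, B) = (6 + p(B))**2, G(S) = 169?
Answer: -24425666428305/39251 ≈ -6.2229e+8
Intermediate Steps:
o(c, B) = (6 + B**2)**2
(G(219) - 86*(-101 + 109))*(10820/39251 + o(2, -33)) = (169 - 86*(-101 + 109))*(10820/39251 + (6 + (-33)**2)**2) = (169 - 86*8)*(10820*(1/39251) + (6 + 1089)**2) = (169 - 688)*(10820/39251 + 1095**2) = -519*(10820/39251 + 1199025) = -519*47062941095/39251 = -24425666428305/39251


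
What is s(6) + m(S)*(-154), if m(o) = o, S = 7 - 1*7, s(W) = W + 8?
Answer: 14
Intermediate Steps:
s(W) = 8 + W
S = 0 (S = 7 - 7 = 0)
s(6) + m(S)*(-154) = (8 + 6) + 0*(-154) = 14 + 0 = 14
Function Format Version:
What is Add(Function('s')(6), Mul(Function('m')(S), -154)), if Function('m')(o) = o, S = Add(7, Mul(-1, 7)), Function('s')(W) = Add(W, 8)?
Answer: 14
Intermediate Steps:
Function('s')(W) = Add(8, W)
S = 0 (S = Add(7, -7) = 0)
Add(Function('s')(6), Mul(Function('m')(S), -154)) = Add(Add(8, 6), Mul(0, -154)) = Add(14, 0) = 14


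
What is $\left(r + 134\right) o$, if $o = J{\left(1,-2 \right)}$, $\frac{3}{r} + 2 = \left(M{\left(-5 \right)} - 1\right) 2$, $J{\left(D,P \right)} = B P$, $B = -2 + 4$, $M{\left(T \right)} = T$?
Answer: $- \frac{3746}{7} \approx -535.14$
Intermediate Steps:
$B = 2$
$J{\left(D,P \right)} = 2 P$
$r = - \frac{3}{14}$ ($r = \frac{3}{-2 + \left(-5 - 1\right) 2} = \frac{3}{-2 - 12} = \frac{3}{-14} = 3 \left(- \frac{1}{14}\right) = - \frac{3}{14} \approx -0.21429$)
$o = -4$ ($o = 2 \left(-2\right) = -4$)
$\left(r + 134\right) o = \left(- \frac{3}{14} + 134\right) \left(-4\right) = \frac{1873}{14} \left(-4\right) = - \frac{3746}{7}$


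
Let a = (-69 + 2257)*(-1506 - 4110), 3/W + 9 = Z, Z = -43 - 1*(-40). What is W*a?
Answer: 3071952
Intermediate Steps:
Z = -3 (Z = -43 + 40 = -3)
W = -¼ (W = 3/(-9 - 3) = 3/(-12) = 3*(-1/12) = -¼ ≈ -0.25000)
a = -12287808 (a = 2188*(-5616) = -12287808)
W*a = -¼*(-12287808) = 3071952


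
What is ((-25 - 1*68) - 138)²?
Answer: 53361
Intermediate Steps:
((-25 - 1*68) - 138)² = ((-25 - 68) - 138)² = (-93 - 138)² = (-231)² = 53361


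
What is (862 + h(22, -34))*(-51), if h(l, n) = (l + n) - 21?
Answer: -42279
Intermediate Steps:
h(l, n) = -21 + l + n
(862 + h(22, -34))*(-51) = (862 + (-21 + 22 - 34))*(-51) = (862 - 33)*(-51) = 829*(-51) = -42279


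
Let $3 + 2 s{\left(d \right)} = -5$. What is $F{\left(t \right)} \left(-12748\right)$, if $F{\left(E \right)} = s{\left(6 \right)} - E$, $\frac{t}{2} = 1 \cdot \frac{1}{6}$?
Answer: $\frac{165724}{3} \approx 55241.0$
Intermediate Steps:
$s{\left(d \right)} = -4$ ($s{\left(d \right)} = - \frac{3}{2} + \frac{1}{2} \left(-5\right) = - \frac{3}{2} - \frac{5}{2} = -4$)
$t = \frac{1}{3}$ ($t = 2 \cdot 1 \cdot \frac{1}{6} = 2 \cdot \frac{1}{6} = \frac{1}{3} \approx 0.33333$)
$F{\left(E \right)} = -4 - E$
$F{\left(t \right)} \left(-12748\right) = \left(-4 - \frac{1}{3}\right) \left(-12748\right) = \left(- \frac{13}{3}\right) \left(-12748\right) = \frac{165724}{3}$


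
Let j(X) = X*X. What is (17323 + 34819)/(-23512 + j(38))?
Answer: -26071/11034 ≈ -2.3628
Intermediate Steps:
j(X) = X²
(17323 + 34819)/(-23512 + j(38)) = (17323 + 34819)/(-23512 + 38²) = 52142/(-23512 + 1444) = 52142/(-22068) = 52142*(-1/22068) = -26071/11034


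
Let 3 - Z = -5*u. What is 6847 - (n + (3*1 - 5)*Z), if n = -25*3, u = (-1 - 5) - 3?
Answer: 6838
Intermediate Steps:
u = -9 (u = -6 - 3 = -9)
n = -75
Z = -42 (Z = 3 - (-5)*(-9) = 3 - 1*45 = 3 - 45 = -42)
6847 - (n + (3*1 - 5)*Z) = 6847 - (-75 + (3*1 - 5)*(-42)) = 6847 - (-75 + (3 - 5)*(-42)) = 6847 - (-75 - 2*(-42)) = 6847 - (-75 + 84) = 6847 - 1*9 = 6847 - 9 = 6838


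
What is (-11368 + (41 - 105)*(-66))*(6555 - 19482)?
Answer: 92350488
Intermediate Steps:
(-11368 + (41 - 105)*(-66))*(6555 - 19482) = (-11368 - 64*(-66))*(-12927) = (-11368 + 4224)*(-12927) = -7144*(-12927) = 92350488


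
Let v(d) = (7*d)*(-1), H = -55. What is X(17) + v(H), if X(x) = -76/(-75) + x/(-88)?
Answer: 2546413/6600 ≈ 385.82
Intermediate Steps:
v(d) = -7*d
X(x) = 76/75 - x/88 (X(x) = -76*(-1/75) + x*(-1/88) = 76/75 - x/88)
X(17) + v(H) = (76/75 - 1/88*17) - 7*(-55) = (76/75 - 17/88) + 385 = 5413/6600 + 385 = 2546413/6600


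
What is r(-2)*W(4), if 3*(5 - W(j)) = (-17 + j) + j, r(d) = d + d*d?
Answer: 16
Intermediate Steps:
r(d) = d + d²
W(j) = 32/3 - 2*j/3 (W(j) = 5 - ((-17 + j) + j)/3 = 5 - (-17 + 2*j)/3 = 5 + (17/3 - 2*j/3) = 32/3 - 2*j/3)
r(-2)*W(4) = (-2*(1 - 2))*(32/3 - ⅔*4) = (-2*(-1))*(32/3 - 8/3) = 2*8 = 16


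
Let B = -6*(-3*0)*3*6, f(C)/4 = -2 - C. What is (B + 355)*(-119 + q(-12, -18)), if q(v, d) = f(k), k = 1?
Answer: -46505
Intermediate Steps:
f(C) = -8 - 4*C (f(C) = 4*(-2 - C) = -8 - 4*C)
q(v, d) = -12 (q(v, d) = -8 - 4*1 = -8 - 4 = -12)
B = 0 (B = -0*3*6 = -6*0*6 = 0*6 = 0)
(B + 355)*(-119 + q(-12, -18)) = (0 + 355)*(-119 - 12) = 355*(-131) = -46505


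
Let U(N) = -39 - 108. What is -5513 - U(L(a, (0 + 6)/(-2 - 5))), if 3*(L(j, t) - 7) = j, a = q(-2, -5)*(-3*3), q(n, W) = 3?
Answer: -5366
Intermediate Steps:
a = -27 (a = 3*(-3*3) = 3*(-9) = -27)
L(j, t) = 7 + j/3
U(N) = -147
-5513 - U(L(a, (0 + 6)/(-2 - 5))) = -5513 - 1*(-147) = -5513 + 147 = -5366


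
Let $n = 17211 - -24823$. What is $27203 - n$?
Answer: $-14831$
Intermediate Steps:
$n = 42034$ ($n = 17211 + 24823 = 42034$)
$27203 - n = 27203 - 42034 = -14831$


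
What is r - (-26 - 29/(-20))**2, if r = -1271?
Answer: -749481/400 ≈ -1873.7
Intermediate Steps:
r - (-26 - 29/(-20))**2 = -1271 - (-26 - 29/(-20))**2 = -1271 - (-26 - 29*(-1/20))**2 = -1271 - (-26 + 29/20)**2 = -1271 - (-491/20)**2 = -1271 - 1*241081/400 = -1271 - 241081/400 = -749481/400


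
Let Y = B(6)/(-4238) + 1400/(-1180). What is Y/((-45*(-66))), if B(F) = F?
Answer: -148507/371312370 ≈ -0.00039995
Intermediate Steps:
Y = -148507/125021 (Y = 6/(-4238) + 1400/(-1180) = 6*(-1/4238) + 1400*(-1/1180) = -3/2119 - 70/59 = -148507/125021 ≈ -1.1879)
Y/((-45*(-66))) = -148507/(125021*((-45*(-66)))) = -148507/125021/2970 = -148507/125021*1/2970 = -148507/371312370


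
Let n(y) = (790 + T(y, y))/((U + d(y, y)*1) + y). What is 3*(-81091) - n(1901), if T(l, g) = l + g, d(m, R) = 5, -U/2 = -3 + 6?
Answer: -115555823/475 ≈ -2.4328e+5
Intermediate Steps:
U = -6 (U = -2*(-3 + 6) = -2*3 = -6)
T(l, g) = g + l
n(y) = (790 + 2*y)/(-1 + y) (n(y) = (790 + (y + y))/((-6 + 5*1) + y) = (790 + 2*y)/((-6 + 5) + y) = (790 + 2*y)/(-1 + y))
3*(-81091) - n(1901) = 3*(-81091) - 2*(395 + 1901)/(-1 + 1901) = -243273 - 2*2296/1900 = -243273 - 1*1148/475 = -243273 - 1148/475 = -115555823/475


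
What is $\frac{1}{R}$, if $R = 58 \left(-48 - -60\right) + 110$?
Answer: $\frac{1}{806} \approx 0.0012407$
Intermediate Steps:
$R = 806$ ($R = 58 \left(-48 + 60\right) + 110 = 58 \cdot 12 + 110 = 696 + 110 = 806$)
$\frac{1}{R} = \frac{1}{806}$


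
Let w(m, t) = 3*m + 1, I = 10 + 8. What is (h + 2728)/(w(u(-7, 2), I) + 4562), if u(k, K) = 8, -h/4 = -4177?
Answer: 19436/4587 ≈ 4.2372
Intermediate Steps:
I = 18
h = 16708 (h = -4*(-4177) = 16708)
w(m, t) = 1 + 3*m
(h + 2728)/(w(u(-7, 2), I) + 4562) = (16708 + 2728)/((1 + 3*8) + 4562) = 19436/((1 + 24) + 4562) = 19436/(25 + 4562) = 19436/4587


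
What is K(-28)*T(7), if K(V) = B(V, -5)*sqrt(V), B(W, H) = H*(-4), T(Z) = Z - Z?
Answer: 0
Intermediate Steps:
T(Z) = 0
B(W, H) = -4*H
K(V) = 20*sqrt(V) (K(V) = (-4*(-5))*sqrt(V) = 20*sqrt(V))
K(-28)*T(7) = (20*sqrt(-28))*0 = (20*(2*I*sqrt(7)))*0 = (40*I*sqrt(7))*0 = 0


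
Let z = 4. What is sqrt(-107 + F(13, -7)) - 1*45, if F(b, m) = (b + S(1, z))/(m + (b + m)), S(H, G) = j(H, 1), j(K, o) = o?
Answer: -45 + 11*I ≈ -45.0 + 11.0*I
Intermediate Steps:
S(H, G) = 1
F(b, m) = (1 + b)/(b + 2*m) (F(b, m) = (b + 1)/(m + (b + m)) = (1 + b)/(b + 2*m))
sqrt(-107 + F(13, -7)) - 1*45 = sqrt(-107 + (1 + 13)/(13 + 2*(-7))) - 1*45 = sqrt(-107 + 14/(13 - 14)) - 45 = sqrt(-107 + 14/(-1)) - 45 = sqrt(-107 - 1*14) - 45 = sqrt(-107 - 14) - 45 = sqrt(-121) - 45 = 11*I - 45 = -45 + 11*I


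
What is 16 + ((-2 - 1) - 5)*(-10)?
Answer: 96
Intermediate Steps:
16 + ((-2 - 1) - 5)*(-10) = 16 + (-3 - 5)*(-10) = 16 - 8*(-10) = 16 + 80 = 96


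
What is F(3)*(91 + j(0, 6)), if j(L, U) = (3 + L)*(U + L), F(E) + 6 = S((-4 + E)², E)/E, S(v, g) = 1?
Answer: -1853/3 ≈ -617.67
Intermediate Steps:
F(E) = -6 + 1/E
j(L, U) = (3 + L)*(L + U)
F(3)*(91 + j(0, 6)) = (-6 + 1/3)*(91 + (0² + 3*0 + 3*6 + 0*6)) = (-6 + ⅓)*(91 + (0 + 0 + 18 + 0)) = -17*(91 + 18)/3 = -17/3*109 = -1853/3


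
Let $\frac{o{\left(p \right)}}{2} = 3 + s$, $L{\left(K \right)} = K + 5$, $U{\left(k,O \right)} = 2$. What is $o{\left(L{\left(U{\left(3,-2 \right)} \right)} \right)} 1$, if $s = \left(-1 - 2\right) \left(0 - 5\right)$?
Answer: $36$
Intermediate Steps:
$s = 15$ ($s = \left(-3\right) \left(-5\right) = 15$)
$L{\left(K \right)} = 5 + K$
$o{\left(p \right)} = 36$ ($o{\left(p \right)} = 2 \left(3 + 15\right) = 2 \cdot 18 = 36$)
$o{\left(L{\left(U{\left(3,-2 \right)} \right)} \right)} 1 = 36 \cdot 1 = 36$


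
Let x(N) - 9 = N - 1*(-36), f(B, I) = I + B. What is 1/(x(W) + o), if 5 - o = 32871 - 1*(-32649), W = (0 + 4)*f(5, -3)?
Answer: -1/65462 ≈ -1.5276e-5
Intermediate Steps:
f(B, I) = B + I
W = 8 (W = (0 + 4)*(5 - 3) = 4*2 = 8)
o = -65515 (o = 5 - (32871 - 1*(-32649)) = 5 - (32871 + 32649) = 5 - 1*65520 = 5 - 65520 = -65515)
x(N) = 45 + N (x(N) = 9 + (N - 1*(-36)) = 9 + (N + 36) = 9 + (36 + N) = 45 + N)
1/(x(W) + o) = 1/((45 + 8) - 65515) = 1/(53 - 65515) = 1/(-65462) = -1/65462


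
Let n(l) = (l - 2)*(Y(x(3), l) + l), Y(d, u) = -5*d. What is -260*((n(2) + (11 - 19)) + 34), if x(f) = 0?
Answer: -6760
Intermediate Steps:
n(l) = l*(-2 + l) (n(l) = (l - 2)*(-5*0 + l) = (-2 + l)*(0 + l) = (-2 + l)*l = l*(-2 + l))
-260*((n(2) + (11 - 19)) + 34) = -260*((2*(-2 + 2) + (11 - 19)) + 34) = -260*((2*0 - 8) + 34) = -260*((0 - 8) + 34) = -260*(-8 + 34) = -260*26 = -6760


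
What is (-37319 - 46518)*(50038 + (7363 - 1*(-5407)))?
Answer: -5265634296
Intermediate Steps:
(-37319 - 46518)*(50038 + (7363 - 1*(-5407))) = -83837*(50038 + (7363 + 5407)) = -83837*(50038 + 12770) = -83837*62808 = -5265634296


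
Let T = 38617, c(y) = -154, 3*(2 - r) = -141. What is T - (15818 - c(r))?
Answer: 22645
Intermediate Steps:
r = 49 (r = 2 - ⅓*(-141) = 2 + 47 = 49)
T - (15818 - c(r)) = 38617 - (15818 - 1*(-154)) = 38617 - (15818 + 154) = 38617 - 1*15972 = 38617 - 15972 = 22645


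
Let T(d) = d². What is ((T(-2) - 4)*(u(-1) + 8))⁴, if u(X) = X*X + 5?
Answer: 0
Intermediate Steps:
u(X) = 5 + X² (u(X) = X² + 5 = 5 + X²)
((T(-2) - 4)*(u(-1) + 8))⁴ = (((-2)² - 4)*((5 + (-1)²) + 8))⁴ = ((4 - 4)*((5 + 1) + 8))⁴ = (0*(6 + 8))⁴ = (0*14)⁴ = 0⁴ = 0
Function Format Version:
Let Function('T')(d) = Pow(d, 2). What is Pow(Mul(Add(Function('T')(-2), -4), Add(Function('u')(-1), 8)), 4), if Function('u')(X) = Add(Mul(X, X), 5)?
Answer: 0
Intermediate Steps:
Function('u')(X) = Add(5, Pow(X, 2)) (Function('u')(X) = Add(Pow(X, 2), 5) = Add(5, Pow(X, 2)))
Pow(Mul(Add(Function('T')(-2), -4), Add(Function('u')(-1), 8)), 4) = Pow(Mul(Add(Pow(-2, 2), -4), Add(Add(5, Pow(-1, 2)), 8)), 4) = Pow(Mul(Add(4, -4), Add(Add(5, 1), 8)), 4) = Pow(Mul(0, Add(6, 8)), 4) = Pow(Mul(0, 14), 4) = Pow(0, 4) = 0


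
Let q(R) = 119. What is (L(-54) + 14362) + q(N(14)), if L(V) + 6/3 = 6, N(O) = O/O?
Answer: 14485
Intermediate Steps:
N(O) = 1
L(V) = 4 (L(V) = -2 + 6 = 4)
(L(-54) + 14362) + q(N(14)) = (4 + 14362) + 119 = 14366 + 119 = 14485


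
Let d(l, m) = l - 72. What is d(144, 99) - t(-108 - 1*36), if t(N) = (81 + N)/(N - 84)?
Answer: 5451/76 ≈ 71.724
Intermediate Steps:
d(l, m) = -72 + l
t(N) = (81 + N)/(-84 + N)
d(144, 99) - t(-108 - 1*36) = (-72 + 144) - (81 + (-108 - 1*36))/(-84 + (-108 - 1*36)) = 72 - (81 + (-108 - 36))/(-84 + (-108 - 36)) = 72 - (81 - 144)/(-84 - 144) = 72 - (-63)/(-228) = 72 - (-1)*(-63)/228 = 72 - 1*21/76 = 72 - 21/76 = 5451/76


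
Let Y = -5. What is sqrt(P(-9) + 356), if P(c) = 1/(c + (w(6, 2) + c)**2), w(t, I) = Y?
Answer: 3*sqrt(1383239)/187 ≈ 18.868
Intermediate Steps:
w(t, I) = -5
P(c) = 1/(c + (-5 + c)**2)
sqrt(P(-9) + 356) = sqrt(1/(-9 + (-5 - 9)**2) + 356) = sqrt(1/(-9 + (-14)**2) + 356) = sqrt(1/(-9 + 196) + 356) = sqrt(1/187 + 356) = sqrt(66573/187) = 3*sqrt(1383239)/187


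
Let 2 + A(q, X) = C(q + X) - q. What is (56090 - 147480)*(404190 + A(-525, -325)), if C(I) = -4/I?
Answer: -3143871327506/85 ≈ -3.6987e+10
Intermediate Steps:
A(q, X) = -2 - q - 4/(X + q) (A(q, X) = -2 + (-4/(q + X) - q) = -2 + (-4/(X + q) - q) = -2 + (-q - 4/(X + q)) = -2 - q - 4/(X + q))
(56090 - 147480)*(404190 + A(-525, -325)) = (56090 - 147480)*(404190 + (-4 + (-2 - 1*(-525))*(-325 - 525))/(-325 - 525)) = -91390*(404190 + (-4 + (-2 + 525)*(-850))/(-850)) = -91390*(404190 - (-4 + 523*(-850))/850) = -91390*(404190 - (-4 - 444550)/850) = -91390*(404190 - 1/850*(-444554)) = -91390*(404190 + 222277/425) = -91390*172003027/425 = -3143871327506/85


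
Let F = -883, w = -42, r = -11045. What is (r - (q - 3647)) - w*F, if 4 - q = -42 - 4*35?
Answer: -44670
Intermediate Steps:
q = 186 (q = 4 - (-42 - 4*35) = 4 - (-42 - 140) = 4 - 1*(-182) = 4 + 182 = 186)
(r - (q - 3647)) - w*F = (-11045 - (186 - 3647)) - (-42)*(-883) = (-11045 - 1*(-3461)) - 1*37086 = (-11045 + 3461) - 37086 = -7584 - 37086 = -44670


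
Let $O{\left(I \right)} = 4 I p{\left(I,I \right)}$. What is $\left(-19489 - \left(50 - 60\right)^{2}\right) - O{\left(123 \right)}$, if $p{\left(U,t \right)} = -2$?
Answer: $-18605$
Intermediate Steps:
$O{\left(I \right)} = - 8 I$ ($O{\left(I \right)} = 4 I \left(-2\right) = - 8 I$)
$\left(-19489 - \left(50 - 60\right)^{2}\right) - O{\left(123 \right)} = \left(-19489 - \left(50 - 60\right)^{2}\right) - \left(-8\right) 123 = \left(-19489 - \left(-10\right)^{2}\right) - -984 = \left(-19489 - 100\right) + 984 = -19589 + 984 = -18605$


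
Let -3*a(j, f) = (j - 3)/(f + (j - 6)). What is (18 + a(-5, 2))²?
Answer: 228484/729 ≈ 313.42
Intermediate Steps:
a(j, f) = -(-3 + j)/(3*(-6 + f + j)) (a(j, f) = -(j - 3)/(3*(f + (j - 6))) = -(-3 + j)/(3*(f + (-6 + j))) = -(-3 + j)/(3*(-6 + f + j)))
(18 + a(-5, 2))² = (18 + (1 - ⅓*(-5))/(-6 + 2 - 5))² = (18 + (1 + 5/3)/(-9))² = (18 - ⅑*8/3)² = (18 - 8/27)² = (478/27)² = 228484/729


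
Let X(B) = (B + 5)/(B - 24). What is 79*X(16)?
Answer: -1659/8 ≈ -207.38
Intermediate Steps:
X(B) = (5 + B)/(-24 + B)
79*X(16) = 79*((5 + 16)/(-24 + 16)) = 79*(21/(-8)) = 79*(-1/8*21) = 79*(-21/8) = -1659/8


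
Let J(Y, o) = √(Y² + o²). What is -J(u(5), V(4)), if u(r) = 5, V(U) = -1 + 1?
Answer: -5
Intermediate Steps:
V(U) = 0
-J(u(5), V(4)) = -√(5² + 0²) = -√(25 + 0) = -√25 = -1*5 = -5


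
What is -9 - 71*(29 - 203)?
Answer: 12345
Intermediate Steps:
-9 - 71*(29 - 203) = -9 - 71*(-174) = -9 + 12354 = 12345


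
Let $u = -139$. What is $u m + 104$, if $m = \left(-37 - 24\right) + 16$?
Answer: $6359$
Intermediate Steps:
$m = -45$ ($m = -61 + 16 = -45$)
$u m + 104 = \left(-139\right) \left(-45\right) + 104 = 6255 + 104 = 6359$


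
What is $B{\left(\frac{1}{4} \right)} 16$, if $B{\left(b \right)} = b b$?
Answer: $1$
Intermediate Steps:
$B{\left(b \right)} = b^{2}$
$B{\left(\frac{1}{4} \right)} 16 = \left(\frac{1}{4}\right)^{2} \cdot 16 = \frac{1}{16} \cdot 16 = 1$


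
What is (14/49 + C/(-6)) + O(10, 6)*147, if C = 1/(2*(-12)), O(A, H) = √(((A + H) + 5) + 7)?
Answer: 295/1008 + 294*√7 ≈ 778.14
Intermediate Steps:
O(A, H) = √(12 + A + H) (O(A, H) = √((5 + A + H) + 7) = √(12 + A + H))
C = -1/24 (C = 1/(-24) = -1/24 ≈ -0.041667)
(14/49 + C/(-6)) + O(10, 6)*147 = (14/49 - 1/24/(-6)) + √(12 + 10 + 6)*147 = (14*(1/49) - 1/24*(-⅙)) + √28*147 = (2/7 + 1/144) + (2*√7)*147 = 295/1008 + 294*√7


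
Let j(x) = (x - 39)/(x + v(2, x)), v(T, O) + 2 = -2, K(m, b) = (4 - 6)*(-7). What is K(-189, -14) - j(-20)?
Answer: 277/24 ≈ 11.542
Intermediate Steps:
K(m, b) = 14 (K(m, b) = -2*(-7) = 14)
v(T, O) = -4 (v(T, O) = -2 - 2 = -4)
j(x) = (-39 + x)/(-4 + x) (j(x) = (x - 39)/(x - 4) = (-39 + x)/(-4 + x))
K(-189, -14) - j(-20) = 14 - (-39 - 20)/(-4 - 20) = 14 - (-59)/(-24) = 14 - (-1)*(-59)/24 = 14 - 1*59/24 = 14 - 59/24 = 277/24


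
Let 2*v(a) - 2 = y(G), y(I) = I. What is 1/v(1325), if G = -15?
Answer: -2/13 ≈ -0.15385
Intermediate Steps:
v(a) = -13/2 (v(a) = 1 + (½)*(-15) = 1 - 15/2 = -13/2)
1/v(1325) = 1/(-13/2) = -2/13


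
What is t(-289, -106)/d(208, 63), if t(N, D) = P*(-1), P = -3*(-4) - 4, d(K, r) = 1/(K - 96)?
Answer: -896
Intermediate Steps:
d(K, r) = 1/(-96 + K)
P = 8 (P = 12 - 4 = 8)
t(N, D) = -8 (t(N, D) = 8*(-1) = -8)
t(-289, -106)/d(208, 63) = -8/(1/(-96 + 208)) = -8/(1/112) = -8/1/112 = -8*112 = -896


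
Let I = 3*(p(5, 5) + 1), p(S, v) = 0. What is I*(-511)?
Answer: -1533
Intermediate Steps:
I = 3 (I = 3*(0 + 1) = 3*1 = 3)
I*(-511) = 3*(-511) = -1533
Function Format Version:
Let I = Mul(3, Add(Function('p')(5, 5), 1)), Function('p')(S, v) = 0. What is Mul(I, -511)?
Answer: -1533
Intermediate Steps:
I = 3 (I = Mul(3, Add(0, 1)) = Mul(3, 1) = 3)
Mul(I, -511) = Mul(3, -511) = -1533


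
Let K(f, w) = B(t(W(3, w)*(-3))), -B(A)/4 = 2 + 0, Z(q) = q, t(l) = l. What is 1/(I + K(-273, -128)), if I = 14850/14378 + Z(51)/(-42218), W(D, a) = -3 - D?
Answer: -303505202/2114939605 ≈ -0.14351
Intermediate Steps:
B(A) = -8 (B(A) = -4*(2 + 0) = -4*2 = -8)
K(f, w) = -8
I = 313102011/303505202 (I = 14850/14378 + 51/(-42218) = 14850*(1/14378) + 51*(-1/42218) = 7425/7189 - 51/42218 = 313102011/303505202 ≈ 1.0316)
1/(I + K(-273, -128)) = 1/(313102011/303505202 - 8) = 1/(-2114939605/303505202) = -303505202/2114939605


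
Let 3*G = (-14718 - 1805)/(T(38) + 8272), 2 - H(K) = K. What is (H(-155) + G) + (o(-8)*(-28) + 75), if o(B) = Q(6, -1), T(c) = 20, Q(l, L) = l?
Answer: 1575541/24876 ≈ 63.336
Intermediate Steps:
o(B) = 6
H(K) = 2 - K
G = -16523/24876 (G = ((-14718 - 1805)/(20 + 8272))/3 = (-16523/8292)/3 = (-16523*1/8292)/3 = (⅓)*(-16523/8292) = -16523/24876 ≈ -0.66421)
(H(-155) + G) + (o(-8)*(-28) + 75) = ((2 - 1*(-155)) - 16523/24876) + (6*(-28) + 75) = ((2 + 155) - 16523/24876) + (-168 + 75) = (157 - 16523/24876) - 93 = 3889009/24876 - 93 = 1575541/24876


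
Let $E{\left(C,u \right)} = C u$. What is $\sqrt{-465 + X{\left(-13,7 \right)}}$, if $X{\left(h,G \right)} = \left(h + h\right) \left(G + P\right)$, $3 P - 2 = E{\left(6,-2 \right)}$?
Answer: $\frac{41 i \sqrt{3}}{3} \approx 23.671 i$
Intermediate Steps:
$P = - \frac{10}{3}$ ($P = \frac{2}{3} + \frac{6 \left(-2\right)}{3} = \frac{2}{3} + \frac{1}{3} \left(-12\right) = \frac{2}{3} - 4 = - \frac{10}{3} \approx -3.3333$)
$X{\left(h,G \right)} = 2 h \left(- \frac{10}{3} + G\right)$ ($X{\left(h,G \right)} = \left(h + h\right) \left(G - \frac{10}{3}\right) = 2 h \left(- \frac{10}{3} + G\right)$)
$\sqrt{-465 + X{\left(-13,7 \right)}} = \sqrt{-465 + \frac{2}{3} \left(-13\right) \left(-10 + 3 \cdot 7\right)} = \sqrt{-465 + \frac{2}{3} \left(-13\right) \left(-10 + 21\right)} = \sqrt{-465 + \frac{2}{3} \left(-13\right) 11} = \sqrt{-465 - \frac{286}{3}} = \sqrt{- \frac{1681}{3}} = \frac{41 i \sqrt{3}}{3}$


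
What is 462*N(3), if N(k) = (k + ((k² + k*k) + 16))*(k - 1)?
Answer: 34188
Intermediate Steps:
N(k) = (-1 + k)*(16 + k + 2*k²) (N(k) = (k + ((k² + k²) + 16))*(-1 + k) = (k + (2*k² + 16))*(-1 + k) = (k + (16 + 2*k²))*(-1 + k) = (16 + k + 2*k²)*(-1 + k) = (-1 + k)*(16 + k + 2*k²))
462*N(3) = 462*(-16 - 1*3² + 2*3³ + 15*3) = 462*(-16 - 1*9 + 2*27 + 45) = 462*(-16 - 9 + 54 + 45) = 462*74 = 34188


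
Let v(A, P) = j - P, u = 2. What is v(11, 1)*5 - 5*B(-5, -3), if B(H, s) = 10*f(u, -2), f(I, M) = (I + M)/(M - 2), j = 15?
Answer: 70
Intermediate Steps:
f(I, M) = (I + M)/(-2 + M)
v(A, P) = 15 - P
B(H, s) = 0 (B(H, s) = 10*((2 - 2)/(-2 - 2)) = 10*(0/(-4)) = 10*(-1/4*0) = 10*0 = 0)
v(11, 1)*5 - 5*B(-5, -3) = (15 - 1*1)*5 - 5*0 = (15 - 1)*5 - 1*0 = 14*5 + 0 = 70 + 0 = 70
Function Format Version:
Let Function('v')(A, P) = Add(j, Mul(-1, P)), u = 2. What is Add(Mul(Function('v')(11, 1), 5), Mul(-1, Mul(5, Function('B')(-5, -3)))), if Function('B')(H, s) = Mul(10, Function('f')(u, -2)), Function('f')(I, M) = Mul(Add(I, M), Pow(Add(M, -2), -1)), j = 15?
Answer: 70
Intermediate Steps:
Function('f')(I, M) = Mul(Pow(Add(-2, M), -1), Add(I, M)) (Function('f')(I, M) = Mul(Add(I, M), Pow(Add(-2, M), -1)) = Mul(Pow(Add(-2, M), -1), Add(I, M)))
Function('v')(A, P) = Add(15, Mul(-1, P))
Function('B')(H, s) = 0 (Function('B')(H, s) = Mul(10, Mul(Pow(Add(-2, -2), -1), Add(2, -2))) = Mul(10, Mul(Pow(-4, -1), 0)) = Mul(10, Mul(Rational(-1, 4), 0)) = Mul(10, 0) = 0)
Add(Mul(Function('v')(11, 1), 5), Mul(-1, Mul(5, Function('B')(-5, -3)))) = Add(Mul(Add(15, Mul(-1, 1)), 5), Mul(-1, Mul(5, 0))) = Add(Mul(Add(15, -1), 5), Mul(-1, 0)) = Add(Mul(14, 5), 0) = Add(70, 0) = 70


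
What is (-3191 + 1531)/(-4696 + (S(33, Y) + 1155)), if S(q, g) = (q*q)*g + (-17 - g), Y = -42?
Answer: 830/24627 ≈ 0.033703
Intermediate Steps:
S(q, g) = -17 - g + g*q² (S(q, g) = q²*g + (-17 - g) = g*q² + (-17 - g) = -17 - g + g*q²)
(-3191 + 1531)/(-4696 + (S(33, Y) + 1155)) = (-3191 + 1531)/(-4696 + ((-17 - 1*(-42) - 42*33²) + 1155)) = -1660/(-4696 + ((-17 + 42 - 42*1089) + 1155)) = -1660/(-4696 + ((-17 + 42 - 45738) + 1155)) = -1660/(-4696 + (-45713 + 1155)) = -1660/(-4696 - 44558) = -1660/(-49254) = -1660*(-1/49254) = 830/24627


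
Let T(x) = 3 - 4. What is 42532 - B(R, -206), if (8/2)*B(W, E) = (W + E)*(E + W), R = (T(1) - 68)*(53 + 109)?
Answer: -32356332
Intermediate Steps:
T(x) = -1
R = -11178 (R = (-1 - 68)*(53 + 109) = -69*162 = -11178)
B(W, E) = (E + W)**2/4 (B(W, E) = ((W + E)*(E + W))/4 = ((E + W)*(E + W))/4 = (E + W)**2/4)
42532 - B(R, -206) = 42532 - (-206 - 11178)**2/4 = 42532 - (-11384)**2/4 = 42532 - 129595456/4 = 42532 - 1*32398864 = 42532 - 32398864 = -32356332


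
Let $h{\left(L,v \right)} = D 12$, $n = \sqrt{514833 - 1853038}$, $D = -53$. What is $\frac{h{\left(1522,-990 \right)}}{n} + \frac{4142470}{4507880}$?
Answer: $\frac{414247}{450788} + \frac{636 i \sqrt{1338205}}{1338205} \approx 0.91894 + 0.54979 i$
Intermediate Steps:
$n = i \sqrt{1338205}$ ($n = \sqrt{-1338205} = i \sqrt{1338205} \approx 1156.8 i$)
$h{\left(L,v \right)} = -636$ ($h{\left(L,v \right)} = \left(-53\right) 12 = -636$)
$\frac{h{\left(1522,-990 \right)}}{n} + \frac{4142470}{4507880} = - \frac{636}{i \sqrt{1338205}} + \frac{4142470}{4507880} = - 636 \left(- \frac{i \sqrt{1338205}}{1338205}\right) + 4142470 \cdot \frac{1}{4507880} = \frac{636 i \sqrt{1338205}}{1338205} + \frac{414247}{450788} = \frac{414247}{450788} + \frac{636 i \sqrt{1338205}}{1338205}$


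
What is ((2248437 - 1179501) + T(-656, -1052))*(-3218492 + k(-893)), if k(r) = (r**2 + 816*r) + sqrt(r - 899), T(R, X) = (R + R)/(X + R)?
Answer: -1437650618716000/427 + 7302976000*I*sqrt(7)/427 ≈ -3.3669e+12 + 4.525e+7*I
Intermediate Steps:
T(R, X) = 2*R/(R + X) (T(R, X) = (2*R)/(R + X) = 2*R/(R + X))
k(r) = r**2 + sqrt(-899 + r) + 816*r (k(r) = (r**2 + 816*r) + sqrt(-899 + r) = r**2 + sqrt(-899 + r) + 816*r)
((2248437 - 1179501) + T(-656, -1052))*(-3218492 + k(-893)) = ((2248437 - 1179501) + 2*(-656)/(-656 - 1052))*(-3218492 + ((-893)**2 + sqrt(-899 - 893) + 816*(-893))) = (1068936 + 2*(-656)/(-1708))*(-3218492 + (797449 + sqrt(-1792) - 728688)) = (1068936 + 2*(-656)*(-1/1708))*(-3218492 + (797449 + 16*I*sqrt(7) - 728688)) = (1068936 + 328/427)*(-3218492 + (68761 + 16*I*sqrt(7))) = 456436000*(-3149731 + 16*I*sqrt(7))/427 = -1437650618716000/427 + 7302976000*I*sqrt(7)/427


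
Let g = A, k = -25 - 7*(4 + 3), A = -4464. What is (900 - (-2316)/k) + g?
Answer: -133026/37 ≈ -3595.3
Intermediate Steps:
k = -74 (k = -25 - 7*7 = -25 - 49 = -74)
g = -4464
(900 - (-2316)/k) + g = (900 - (-2316)/(-74)) - 4464 = (900 - (-2316)*(-1)/74) - 4464 = (900 - 1*1158/37) - 4464 = (900 - 1158/37) - 4464 = 32142/37 - 4464 = -133026/37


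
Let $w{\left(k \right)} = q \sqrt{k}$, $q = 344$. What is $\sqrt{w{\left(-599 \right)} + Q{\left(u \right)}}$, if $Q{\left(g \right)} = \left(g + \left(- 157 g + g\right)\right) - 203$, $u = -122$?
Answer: $\sqrt{18707 + 344 i \sqrt{599}} \approx 140.04 + 30.06 i$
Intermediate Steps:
$Q{\left(g \right)} = -203 - 155 g$ ($Q{\left(g \right)} = \left(g - 156 g\right) - 203 = - 155 g - 203 = -203 - 155 g$)
$w{\left(k \right)} = 344 \sqrt{k}$
$\sqrt{w{\left(-599 \right)} + Q{\left(u \right)}} = \sqrt{344 \sqrt{-599} - -18707} = \sqrt{344 i \sqrt{599} + \left(-203 + 18910\right)} = \sqrt{344 i \sqrt{599} + 18707} = \sqrt{18707 + 344 i \sqrt{599}}$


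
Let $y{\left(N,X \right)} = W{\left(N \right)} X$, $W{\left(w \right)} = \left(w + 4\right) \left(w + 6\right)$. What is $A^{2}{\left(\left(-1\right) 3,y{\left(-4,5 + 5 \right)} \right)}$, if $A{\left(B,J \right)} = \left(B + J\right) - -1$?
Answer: $4$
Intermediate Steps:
$W{\left(w \right)} = \left(4 + w\right) \left(6 + w\right)$
$y{\left(N,X \right)} = X \left(24 + N^{2} + 10 N\right)$ ($y{\left(N,X \right)} = \left(24 + N^{2} + 10 N\right) X = X \left(24 + N^{2} + 10 N\right)$)
$A{\left(B,J \right)} = 1 + B + J$ ($A{\left(B,J \right)} = \left(B + J\right) + \left(-3 + 4\right) = \left(B + J\right) + 1 = 1 + B + J$)
$A^{2}{\left(\left(-1\right) 3,y{\left(-4,5 + 5 \right)} \right)} = \left(1 - 3 + \left(5 + 5\right) \left(24 + \left(-4\right)^{2} + 10 \left(-4\right)\right)\right)^{2} = \left(1 - 3 + 10 \left(24 + 16 - 40\right)\right)^{2} = \left(1 - 3 + 10 \cdot 0\right)^{2} = \left(1 - 3 + 0\right)^{2} = \left(-2\right)^{2} = 4$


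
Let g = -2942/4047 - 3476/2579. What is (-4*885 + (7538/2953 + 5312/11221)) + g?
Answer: -1223956818664872688/345843450766569 ≈ -3539.0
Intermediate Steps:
g = -21654790/10437213 (g = -2942*1/4047 - 3476*1/2579 = -2942/4047 - 3476/2579 = -21654790/10437213 ≈ -2.0748)
(-4*885 + (7538/2953 + 5312/11221)) + g = (-4*885 + (7538/2953 + 5312/11221)) - 21654790/10437213 = (-3540 + (7538*(1/2953) + 5312*(1/11221))) - 21654790/10437213 = (-3540 + (7538/2953 + 5312/11221)) - 21654790/10437213 = (-3540 + 100270234/33135613) - 21654790/10437213 = -117199799786/33135613 - 21654790/10437213 = -1223956818664872688/345843450766569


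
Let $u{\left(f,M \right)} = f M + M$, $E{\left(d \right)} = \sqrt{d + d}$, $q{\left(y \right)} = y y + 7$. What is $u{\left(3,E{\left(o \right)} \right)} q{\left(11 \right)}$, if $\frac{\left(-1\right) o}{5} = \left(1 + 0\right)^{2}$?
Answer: $512 i \sqrt{10} \approx 1619.1 i$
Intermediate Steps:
$q{\left(y \right)} = 7 + y^{2}$ ($q{\left(y \right)} = y^{2} + 7 = 7 + y^{2}$)
$o = -5$ ($o = - 5 \left(1 + 0\right)^{2} = - 5 \cdot 1^{2} = \left(-5\right) 1 = -5$)
$E{\left(d \right)} = \sqrt{2} \sqrt{d}$ ($E{\left(d \right)} = \sqrt{2 d} = \sqrt{2} \sqrt{d}$)
$u{\left(f,M \right)} = M + M f$ ($u{\left(f,M \right)} = M f + M = M + M f$)
$u{\left(3,E{\left(o \right)} \right)} q{\left(11 \right)} = \sqrt{2} \sqrt{-5} \left(1 + 3\right) \left(7 + 11^{2}\right) = \sqrt{2} i \sqrt{5} \cdot 4 \left(7 + 121\right) = i \sqrt{10} \cdot 4 \cdot 128 = 4 i \sqrt{10} \cdot 128 = 512 i \sqrt{10}$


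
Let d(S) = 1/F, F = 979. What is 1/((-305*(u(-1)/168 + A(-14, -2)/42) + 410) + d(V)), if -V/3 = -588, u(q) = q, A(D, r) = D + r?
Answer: 164472/86842363 ≈ 0.0018939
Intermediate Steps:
V = 1764 (V = -3*(-588) = 1764)
d(S) = 1/979
1/((-305*(u(-1)/168 + A(-14, -2)/42) + 410) + d(V)) = 1/((-305*(-1/168 + (-14 - 2)/42) + 410) + 1/979) = 1/((-305*(-1*1/168 - 16*1/42) + 410) + 1/979) = 1/((-305*(-1/168 - 8/21) + 410) + 1/979) = 1/((-305*(-65/168) + 410) + 1/979) = 1/((19825/168 + 410) + 1/979) = 1/(88705/168 + 1/979) = 1/(86842363/164472) = 164472/86842363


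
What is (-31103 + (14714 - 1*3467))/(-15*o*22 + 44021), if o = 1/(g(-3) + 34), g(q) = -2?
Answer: -317696/704171 ≈ -0.45116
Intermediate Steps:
o = 1/32 (o = 1/(-2 + 34) = 1/32 ≈ 0.031250)
(-31103 + (14714 - 1*3467))/(-15*o*22 + 44021) = (-31103 + (14714 - 1*3467))/(-15*1/32*22 + 44021) = (-31103 + (14714 - 3467))/(-15/32*22 + 44021) = (-31103 + 11247)/(-165/16 + 44021) = -19856/704171/16 = -19856*16/704171 = -317696/704171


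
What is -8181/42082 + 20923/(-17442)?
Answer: -255793672/183498561 ≈ -1.3940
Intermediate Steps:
-8181/42082 + 20923/(-17442) = -8181*1/42082 + 20923*(-1/17442) = -8181/42082 - 20923/17442 = -255793672/183498561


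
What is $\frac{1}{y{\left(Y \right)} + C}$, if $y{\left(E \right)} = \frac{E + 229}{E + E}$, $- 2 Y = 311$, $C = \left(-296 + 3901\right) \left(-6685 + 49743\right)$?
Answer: $\frac{622}{96549383833} \approx 6.4423 \cdot 10^{-9}$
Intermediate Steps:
$C = 155224090$ ($C = 3605 \cdot 43058 = 155224090$)
$Y = - \frac{311}{2}$ ($Y = \left(- \frac{1}{2}\right) 311 = - \frac{311}{2} \approx -155.5$)
$y{\left(E \right)} = \frac{229 + E}{2 E}$
$\frac{1}{y{\left(Y \right)} + C} = \frac{1}{\frac{229 - \frac{311}{2}}{2 \left(- \frac{311}{2}\right)} + 155224090} = \frac{1}{\frac{1}{2} \left(- \frac{2}{311}\right) \frac{147}{2} + 155224090} = \frac{1}{- \frac{147}{622} + 155224090} = \frac{1}{\frac{96549383833}{622}} = \frac{622}{96549383833}$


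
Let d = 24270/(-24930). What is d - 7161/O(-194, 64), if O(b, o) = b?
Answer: 5793845/161214 ≈ 35.939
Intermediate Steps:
d = -809/831 (d = 24270*(-1/24930) = -809/831 ≈ -0.97353)
d - 7161/O(-194, 64) = -809/831 - 7161/(-194) = -809/831 - 7161*(-1)/194 = -809/831 - 1*(-7161/194) = -809/831 + 7161/194 = 5793845/161214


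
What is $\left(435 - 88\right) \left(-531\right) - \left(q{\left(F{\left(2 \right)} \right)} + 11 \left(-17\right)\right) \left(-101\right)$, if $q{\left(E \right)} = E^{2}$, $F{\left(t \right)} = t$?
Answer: $-202740$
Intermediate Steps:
$\left(435 - 88\right) \left(-531\right) - \left(q{\left(F{\left(2 \right)} \right)} + 11 \left(-17\right)\right) \left(-101\right) = \left(435 - 88\right) \left(-531\right) - \left(2^{2} + 11 \left(-17\right)\right) \left(-101\right) = 347 \left(-531\right) - \left(4 - 187\right) \left(-101\right) = -184257 - \left(-183\right) \left(-101\right) = -184257 - 18483 = -202740$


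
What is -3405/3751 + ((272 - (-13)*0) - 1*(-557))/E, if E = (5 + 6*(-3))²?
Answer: 2534134/633919 ≈ 3.9976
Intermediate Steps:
E = 169 (E = (5 - 18)² = (-13)² = 169)
-3405/3751 + ((272 - (-13)*0) - 1*(-557))/E = -3405/3751 + ((272 - (-13)*0) - 1*(-557))/169 = -3405*1/3751 + ((272 - 1*0) + 557)*(1/169) = -3405/3751 + ((272 + 0) + 557)*(1/169) = -3405/3751 + (272 + 557)*(1/169) = -3405/3751 + 829*(1/169) = -3405/3751 + 829/169 = 2534134/633919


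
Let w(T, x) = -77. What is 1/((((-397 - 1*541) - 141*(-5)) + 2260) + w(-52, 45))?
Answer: 1/1950 ≈ 0.00051282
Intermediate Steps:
1/((((-397 - 1*541) - 141*(-5)) + 2260) + w(-52, 45)) = 1/((((-397 - 1*541) - 141*(-5)) + 2260) - 77) = 1/((((-397 - 541) + 705) + 2260) - 77) = 1/(((-938 + 705) + 2260) - 77) = 1/((-233 + 2260) - 77) = 1/(2027 - 77) = 1/1950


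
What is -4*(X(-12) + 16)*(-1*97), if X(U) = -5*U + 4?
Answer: 31040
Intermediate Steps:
X(U) = 4 - 5*U
-4*(X(-12) + 16)*(-1*97) = -4*((4 - 5*(-12)) + 16)*(-1*97) = -4*((4 + 60) + 16)*(-97) = -4*(64 + 16)*(-97) = -320*(-97) = -4*(-7760) = 31040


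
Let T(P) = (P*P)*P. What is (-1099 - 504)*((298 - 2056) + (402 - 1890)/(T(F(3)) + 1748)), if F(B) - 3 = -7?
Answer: 1187005470/421 ≈ 2.8195e+6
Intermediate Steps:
F(B) = -4 (F(B) = 3 - 7 = -4)
T(P) = P**3 (T(P) = P**2*P = P**3)
(-1099 - 504)*((298 - 2056) + (402 - 1890)/(T(F(3)) + 1748)) = (-1099 - 504)*((298 - 2056) + (402 - 1890)/((-4)**3 + 1748)) = -1603*(-1758 - 1488/(-64 + 1748)) = -1603*(-1758 - 1488/1684) = -1603*(-1758 - 1488*1/1684) = -1603*(-1758 - 372/421) = -1603*(-740490/421) = 1187005470/421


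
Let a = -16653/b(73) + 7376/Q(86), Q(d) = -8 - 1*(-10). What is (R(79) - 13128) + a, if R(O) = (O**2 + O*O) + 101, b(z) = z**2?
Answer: 16732394/5329 ≈ 3139.9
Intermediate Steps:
R(O) = 101 + 2*O**2 (R(O) = (O**2 + O**2) + 101 = 2*O**2 + 101 = 101 + 2*O**2)
Q(d) = 2 (Q(d) = -8 + 10 = 2)
a = 19636699/5329 (a = -16653/(73**2) + 7376/2 = -16653/5329 + 7376*(1/2) = -16653*1/5329 + 3688 = -16653/5329 + 3688 = 19636699/5329 ≈ 3684.9)
(R(79) - 13128) + a = ((101 + 2*79**2) - 13128) + 19636699/5329 = ((101 + 2*6241) - 13128) + 19636699/5329 = ((101 + 12482) - 13128) + 19636699/5329 = (12583 - 13128) + 19636699/5329 = -545 + 19636699/5329 = 16732394/5329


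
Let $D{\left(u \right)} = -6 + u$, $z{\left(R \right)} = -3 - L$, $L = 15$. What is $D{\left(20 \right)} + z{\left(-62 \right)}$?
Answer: $-4$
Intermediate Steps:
$z{\left(R \right)} = -18$ ($z{\left(R \right)} = -3 - 15 = -18$)
$D{\left(20 \right)} + z{\left(-62 \right)} = \left(-6 + 20\right) - 18 = 14 - 18 = -4$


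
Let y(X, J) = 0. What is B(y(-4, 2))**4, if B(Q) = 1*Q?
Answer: 0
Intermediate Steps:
B(Q) = Q
B(y(-4, 2))**4 = 0**4 = 0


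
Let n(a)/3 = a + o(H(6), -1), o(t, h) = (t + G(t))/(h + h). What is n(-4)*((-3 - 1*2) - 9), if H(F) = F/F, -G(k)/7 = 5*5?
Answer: -3486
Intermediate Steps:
G(k) = -175 (G(k) = -35*5 = -7*25 = -175)
H(F) = 1
o(t, h) = (-175 + t)/(2*h) (o(t, h) = (t - 175)/(h + h) = (-175 + t)/((2*h)) = (-175 + t)*(1/(2*h)) = (-175 + t)/(2*h))
n(a) = 261 + 3*a (n(a) = 3*(a + (1/2)*(-175 + 1)/(-1)) = 3*(a + (1/2)*(-1)*(-174)) = 3*(a + 87) = 3*(87 + a) = 261 + 3*a)
n(-4)*((-3 - 1*2) - 9) = (261 + 3*(-4))*((-3 - 1*2) - 9) = (261 - 12)*((-3 - 2) - 9) = 249*(-5 - 9) = 249*(-14) = -3486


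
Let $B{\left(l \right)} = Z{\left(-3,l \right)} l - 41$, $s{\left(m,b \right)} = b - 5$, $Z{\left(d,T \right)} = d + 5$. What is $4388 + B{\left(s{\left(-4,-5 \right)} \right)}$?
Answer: $4327$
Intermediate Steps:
$Z{\left(d,T \right)} = 5 + d$
$s{\left(m,b \right)} = -5 + b$
$B{\left(l \right)} = -41 + 2 l$ ($B{\left(l \right)} = \left(5 - 3\right) l - 41 = 2 l - 41 = -41 + 2 l$)
$4388 + B{\left(s{\left(-4,-5 \right)} \right)} = 4388 - \left(41 - 2 \left(-5 - 5\right)\right) = 4388 + \left(-41 + 2 \left(-10\right)\right) = 4388 - 61 = 4327$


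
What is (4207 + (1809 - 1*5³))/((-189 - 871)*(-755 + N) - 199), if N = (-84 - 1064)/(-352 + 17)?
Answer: 394697/53363391 ≈ 0.0073964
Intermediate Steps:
N = 1148/335 (N = -1148/(-335) = -1148*(-1/335) = 1148/335 ≈ 3.4269)
(4207 + (1809 - 1*5³))/((-189 - 871)*(-755 + N) - 199) = (4207 + (1809 - 1*5³))/((-189 - 871)*(-755 + 1148/335) - 199) = (4207 + (1809 - 1*125))/(-1060*(-251777/335) - 199) = (4207 + (1809 - 125))/(53376724/67 - 199) = (4207 + 1684)/(53363391/67) = 5891*(67/53363391) = 394697/53363391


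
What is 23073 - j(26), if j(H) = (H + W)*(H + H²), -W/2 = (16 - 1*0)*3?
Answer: 72213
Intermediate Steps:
W = -96 (W = -2*(16 - 1*0)*3 = -2*(16 + 0)*3 = -32*3 = -2*48 = -96)
j(H) = (-96 + H)*(H + H²) (j(H) = (H - 96)*(H + H²) = (-96 + H)*(H + H²))
23073 - j(26) = 23073 - 26*(-96 + 26² - 95*26) = 23073 - 26*(-96 + 676 - 2470) = 23073 - 26*(-1890) = 23073 - 1*(-49140) = 23073 + 49140 = 72213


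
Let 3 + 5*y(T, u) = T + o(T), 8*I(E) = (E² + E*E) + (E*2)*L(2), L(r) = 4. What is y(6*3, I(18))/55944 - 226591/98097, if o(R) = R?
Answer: -7042088591/3048854760 ≈ -2.3097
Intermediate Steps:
I(E) = E + E²/4 (I(E) = ((E² + E*E) + (E*2)*4)/8 = ((E² + E²) + (2*E)*4)/8 = (2*E² + 8*E)/8 = E + E²/4)
y(T, u) = -⅗ + 2*T/5 (y(T, u) = -⅗ + (T + T)/5 = -⅗ + (2*T)/5 = -⅗ + 2*T/5)
y(6*3, I(18))/55944 - 226591/98097 = (-⅗ + 2*(6*3)/5)/55944 - 226591/98097 = (-⅗ + (⅖)*18)*(1/55944) - 226591*1/98097 = (-⅗ + 36/5)*(1/55944) - 226591/98097 = (33/5)*(1/55944) - 226591/98097 = 11/93240 - 226591/98097 = -7042088591/3048854760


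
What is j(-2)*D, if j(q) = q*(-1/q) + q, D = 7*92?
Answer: -1932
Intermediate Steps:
D = 644
j(q) = -1 + q
j(-2)*D = (-1 - 2)*644 = -3*644 = -1932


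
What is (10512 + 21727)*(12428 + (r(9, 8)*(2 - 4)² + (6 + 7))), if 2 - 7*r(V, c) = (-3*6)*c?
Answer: 2826425369/7 ≈ 4.0377e+8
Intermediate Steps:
r(V, c) = 2/7 + 18*c/7 (r(V, c) = 2/7 - (-3*6)*c/7 = 2/7 - (-18)*c/7 = 2/7 + 18*c/7)
(10512 + 21727)*(12428 + (r(9, 8)*(2 - 4)² + (6 + 7))) = (10512 + 21727)*(12428 + ((2/7 + (18/7)*8)*(2 - 4)² + (6 + 7))) = 32239*(12428 + ((2/7 + 144/7)*(-2)² + 13)) = 32239*(12428 + ((146/7)*4 + 13)) = 32239*(12428 + (584/7 + 13)) = 32239*(12428 + 675/7) = 32239*(87671/7) = 2826425369/7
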